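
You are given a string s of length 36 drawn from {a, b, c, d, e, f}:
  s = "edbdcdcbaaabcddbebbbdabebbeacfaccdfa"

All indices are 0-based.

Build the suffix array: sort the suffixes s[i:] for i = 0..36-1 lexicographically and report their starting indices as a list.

rank→(start, suffix):
  0 → (35, 'a')
  1 → (8, 'aaabcddbebbbdabebbeacfaccdfa')
  2 → (9, 'aabcddbebbbdabebbeacfaccdfa')
  3 → (10, 'abcddbebbbdabebbeacfaccdfa')
  4 → (21, 'abebbeacfaccdfa')
  5 → (30, 'accdfa')
  6 → (27, 'acfaccdfa')
  7 → (7, 'baaabcddbebbbdabebbeacfaccdfa')
  8 → (17, 'bbbdabebbeacfaccdfa')
  9 → (18, 'bbdabebbeacfaccdfa')
  10 → (24, 'bbeacfaccdfa')
  11 → (11, 'bcddbebbbdabebbeacfaccdfa')
  12 → (19, 'bdabebbeacfaccdfa')
  13 → (2, 'bdcdcbaaabcddbebbbdabebbeacfaccdfa')
  14 → (25, 'beacfaccdfa')
  15 → (15, 'bebbbdabebbeacfaccdfa')
  16 → (22, 'bebbeacfaccdfa')
  17 → (6, 'cbaaabcddbebbbdabebbeacfaccdfa')
  18 → (31, 'ccdfa')
  19 → (4, 'cdcbaaabcddbebbbdabebbeacfaccdfa')
  20 → (12, 'cddbebbbdabebbeacfaccdfa')
  21 → (32, 'cdfa')
  22 → (28, 'cfaccdfa')
  23 → (20, 'dabebbeacfaccdfa')
  24 → (1, 'dbdcdcbaaabcddbebbbdabebbeacfaccdfa')
  25 → (14, 'dbebbbdabebbeacfaccdfa')
  26 → (5, 'dcbaaabcddbebbbdabebbeacfaccdfa')
  27 → (3, 'dcdcbaaabcddbebbbdabebbeacfaccdfa')
  28 → (13, 'ddbebbbdabebbeacfaccdfa')
  29 → (33, 'dfa')
  30 → (26, 'eacfaccdfa')
  31 → (16, 'ebbbdabebbeacfaccdfa')
  32 → (23, 'ebbeacfaccdfa')
  33 → (0, 'edbdcdcbaaabcddbebbbdabebbeacfaccdfa')
  34 → (34, 'fa')
  35 → (29, 'faccdfa')

[35, 8, 9, 10, 21, 30, 27, 7, 17, 18, 24, 11, 19, 2, 25, 15, 22, 6, 31, 4, 12, 32, 28, 20, 1, 14, 5, 3, 13, 33, 26, 16, 23, 0, 34, 29]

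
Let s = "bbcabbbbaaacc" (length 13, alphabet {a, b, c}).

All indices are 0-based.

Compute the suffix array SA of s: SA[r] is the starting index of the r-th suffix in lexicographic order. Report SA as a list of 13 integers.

rank→(start, suffix):
  0 → (8, 'aaacc')
  1 → (9, 'aacc')
  2 → (3, 'abbbbaaacc')
  3 → (10, 'acc')
  4 → (7, 'baaacc')
  5 → (6, 'bbaaacc')
  6 → (5, 'bbbaaacc')
  7 → (4, 'bbbbaaacc')
  8 → (0, 'bbcabbbbaaacc')
  9 → (1, 'bcabbbbaaacc')
  10 → (12, 'c')
  11 → (2, 'cabbbbaaacc')
  12 → (11, 'cc')

[8, 9, 3, 10, 7, 6, 5, 4, 0, 1, 12, 2, 11]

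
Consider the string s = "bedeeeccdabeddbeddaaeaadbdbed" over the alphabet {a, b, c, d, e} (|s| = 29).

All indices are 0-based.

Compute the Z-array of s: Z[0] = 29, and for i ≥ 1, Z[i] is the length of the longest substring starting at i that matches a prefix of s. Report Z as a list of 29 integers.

Z[0]=29
i=1: outside box; Z[1]=0
i=2: outside box; Z[2]=0
i=3: outside box; Z[3]=0
i=4: outside box; Z[4]=0
i=5: outside box; Z[5]=0
i=6: outside box; Z[6]=0
i=7: outside box; Z[7]=0
i=8: outside box; Z[8]=0
i=9: outside box; Z[9]=0
i=10: outside box; Z[10]=3 scan→box=[10,13)
i=11: min(r-i=2, Z[1]=0)=0; Z[11]=0
i=12: min(r-i=1, Z[2]=0)=0; Z[12]=0
i=13: outside box; Z[13]=0
i=14: outside box; Z[14]=3 scan→box=[14,17)
i=15: min(r-i=2, Z[1]=0)=0; Z[15]=0
i=16: min(r-i=1, Z[2]=0)=0; Z[16]=0
i=17: outside box; Z[17]=0
i=18: outside box; Z[18]=0
i=19: outside box; Z[19]=0
i=20: outside box; Z[20]=0
i=21: outside box; Z[21]=0
i=22: outside box; Z[22]=0
i=23: outside box; Z[23]=0
i=24: outside box; Z[24]=1 scan→box=[24,25)
i=25: outside box; Z[25]=0
i=26: outside box; Z[26]=3 scan→box=[26,29)
i=27: min(r-i=2, Z[1]=0)=0; Z[27]=0
i=28: min(r-i=1, Z[2]=0)=0; Z[28]=0

[29, 0, 0, 0, 0, 0, 0, 0, 0, 0, 3, 0, 0, 0, 3, 0, 0, 0, 0, 0, 0, 0, 0, 0, 1, 0, 3, 0, 0]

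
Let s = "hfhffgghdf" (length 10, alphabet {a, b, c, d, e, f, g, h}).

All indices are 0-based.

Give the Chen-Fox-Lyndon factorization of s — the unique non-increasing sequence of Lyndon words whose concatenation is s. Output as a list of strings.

["h", "fh", "ffggh", "df"]

emit factor 1: 'h' (i=0, period=1)
emit factor 2: 'fh' (i=1, period=2)
emit factor 3: 'ffggh' (i=3, period=5)
emit factor 4: 'df' (i=8, period=2)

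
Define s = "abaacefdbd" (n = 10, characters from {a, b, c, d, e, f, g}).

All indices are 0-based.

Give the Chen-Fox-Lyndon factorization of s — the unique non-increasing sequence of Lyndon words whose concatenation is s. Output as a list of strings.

emit factor 1: 'ab' (i=0, period=2)
emit factor 2: 'aacefdbd' (i=2, period=8)

["ab", "aacefdbd"]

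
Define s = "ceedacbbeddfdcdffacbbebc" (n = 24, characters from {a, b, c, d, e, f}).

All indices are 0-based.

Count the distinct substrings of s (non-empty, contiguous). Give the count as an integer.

270

rank→(start, suffix):
  0 → (17, 'acbbebc')
  1 → (4, 'acbbeddfdcdffacbbebc')
  2 → (19, 'bbebc')
  3 → (6, 'bbeddfdcdffacbbebc')
  4 → (22, 'bc')
  5 → (20, 'bebc')
  6 → (7, 'beddfdcdffacbbebc')
  7 → (23, 'c')
  8 → (18, 'cbbebc')
  9 → (5, 'cbbeddfdcdffacbbebc')
  10 → (13, 'cdffacbbebc')
  11 → (0, 'ceedacbbeddfdcdffacbbebc')
  12 → (3, 'dacbbeddfdcdffacbbebc')
  13 → (12, 'dcdffacbbebc')
  14 → (9, 'ddfdcdffacbbebc')
  15 → (10, 'dfdcdffacbbebc')
  16 → (14, 'dffacbbebc')
  17 → (21, 'ebc')
  18 → (2, 'edacbbeddfdcdffacbbebc')
  19 → (8, 'eddfdcdffacbbebc')
  20 → (1, 'eedacbbeddfdcdffacbbebc')
  21 → (16, 'facbbebc')
  22 → (11, 'fdcdffacbbebc')
  23 → (15, 'ffacbbebc')

SA = [17, 4, 19, 6, 22, 20, 7, 23, 18, 5, 13, 0, 3, 12, 9, 10, 14, 21, 2, 8, 1, 16, 11, 15]
rank  pair      lcp
   1  s[17:],s[4:]  5  'acbbe'
   2  s[4:],s[19:]  0  ''
   3  s[19:],s[6:]  3  'bbe'
   4  s[6:],s[22:]  1  'b'
   5  s[22:],s[20:]  1  'b'
   6  s[20:],s[7:]  2  'be'
   7  s[7:],s[23:]  0  ''
   8  s[23:],s[18:]  1  'c'
   9  s[18:],s[5:]  4  'cbbe'
  10  s[5:],s[13:]  1  'c'
  11  s[13:],s[0:]  1  'c'
  12  s[0:],s[3:]  0  ''
  13  s[3:],s[12:]  1  'd'
  14  s[12:],s[9:]  1  'd'
  15  s[9:],s[10:]  1  'd'
  16  s[10:],s[14:]  2  'df'
  17  s[14:],s[21:]  0  ''
  18  s[21:],s[2:]  1  'e'
  19  s[2:],s[8:]  2  'ed'
  20  s[8:],s[1:]  1  'e'
  21  s[1:],s[16:]  0  ''
  22  s[16:],s[11:]  1  'f'
  23  s[11:],s[15:]  1  'f'

n(n+1)/2 = 24·25/2 = 300
Σ LCP = 0 + 5 + 0 + 3 + 1 + 1 + 2 + 0 + 1 + 4 + 1 + 1 + 0 + 1 + 1 + 1 + 2 + 0 + 1 + 2 + 1 + 0 + 1 + 1 = 30
distinct = 300 − 30 = 270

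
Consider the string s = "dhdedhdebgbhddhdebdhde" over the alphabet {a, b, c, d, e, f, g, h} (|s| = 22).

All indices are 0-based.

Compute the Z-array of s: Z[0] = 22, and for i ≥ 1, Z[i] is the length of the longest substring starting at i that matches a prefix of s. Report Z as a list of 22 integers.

[22, 0, 1, 0, 4, 0, 1, 0, 0, 0, 0, 0, 1, 4, 0, 1, 0, 0, 4, 0, 1, 0]

Z[0]=22
i=1: outside box; Z[1]=0
i=2: outside box; Z[2]=1 extend→box=[2,3)
i=3: outside box; Z[3]=0
i=4: outside box; Z[4]=4 extend→box=[4,8)
i=5: min(r-i=3, Z[1]=0)=0; Z[5]=0
i=6: min(r-i=2, Z[2]=1)=1; Z[6]=1
i=7: min(r-i=1, Z[3]=0)=0; Z[7]=0
i=8: outside box; Z[8]=0
i=9: outside box; Z[9]=0
i=10: outside box; Z[10]=0
i=11: outside box; Z[11]=0
i=12: outside box; Z[12]=1 extend→box=[12,13)
i=13: outside box; Z[13]=4 extend→box=[13,17)
i=14: min(r-i=3, Z[1]=0)=0; Z[14]=0
i=15: min(r-i=2, Z[2]=1)=1; Z[15]=1
i=16: min(r-i=1, Z[3]=0)=0; Z[16]=0
i=17: outside box; Z[17]=0
i=18: outside box; Z[18]=4 extend→box=[18,22)
i=19: min(r-i=3, Z[1]=0)=0; Z[19]=0
i=20: min(r-i=2, Z[2]=1)=1; Z[20]=1
i=21: min(r-i=1, Z[3]=0)=0; Z[21]=0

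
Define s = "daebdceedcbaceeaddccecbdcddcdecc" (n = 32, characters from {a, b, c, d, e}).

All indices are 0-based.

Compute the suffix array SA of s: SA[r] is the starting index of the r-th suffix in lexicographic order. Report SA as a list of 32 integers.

[11, 15, 1, 10, 22, 3, 31, 9, 21, 30, 18, 24, 27, 19, 12, 5, 0, 8, 17, 23, 26, 4, 16, 25, 28, 14, 2, 20, 29, 7, 13, 6]

rank | idx | suffix
   0 |  11 | aceeaddccecbdcddcdecc
   1 |  15 | addccecbdcddcdecc
   2 |   1 | aebdceedcbaceeaddccecbdcddcdecc
   3 |  10 | baceeaddccecbdcddcdecc
   4 |  22 | bdcddcdecc
   5 |   3 | bdceedcbaceeaddccecbdcddcdecc
   6 |  31 | c
   7 |   9 | cbaceeaddccecbdcddcdecc
   8 |  21 | cbdcddcdecc
   9 |  30 | cc
  10 |  18 | ccecbdcddcdecc
  11 |  24 | cddcdecc
  12 |  27 | cdecc
  13 |  19 | cecbdcddcdecc
  14 |  12 | ceeaddccecbdcddcdecc
  15 |   5 | ceedcbaceeaddccecbdcddcdecc
  16 |   0 | daebdceedcbaceeaddccecbdcddcdecc
  17 |   8 | dcbaceeaddccecbdcddcdecc
  18 |  17 | dccecbdcddcdecc
  19 |  23 | dcddcdecc
  20 |  26 | dcdecc
  21 |   4 | dceedcbaceeaddccecbdcddcdecc
  22 |  16 | ddccecbdcddcdecc
  23 |  25 | ddcdecc
  24 |  28 | decc
  25 |  14 | eaddccecbdcddcdecc
  26 |   2 | ebdceedcbaceeaddccecbdcddcdecc
  27 |  20 | ecbdcddcdecc
  28 |  29 | ecc
  29 |   7 | edcbaceeaddccecbdcddcdecc
  30 |  13 | eeaddccecbdcddcdecc
  31 |   6 | eedcbaceeaddccecbdcddcdecc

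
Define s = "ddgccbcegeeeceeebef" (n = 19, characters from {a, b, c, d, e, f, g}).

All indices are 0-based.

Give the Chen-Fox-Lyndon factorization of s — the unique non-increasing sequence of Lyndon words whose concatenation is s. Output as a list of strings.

["ddg", "c", "c", "bcegeeeceeebef"]

emit factor 1: 'ddg' (i=0, period=3)
emit factor 2: 'c' (i=3, period=1)
emit factor 3: 'c' (i=4, period=1)
emit factor 4: 'bcegeeeceeebef' (i=5, period=14)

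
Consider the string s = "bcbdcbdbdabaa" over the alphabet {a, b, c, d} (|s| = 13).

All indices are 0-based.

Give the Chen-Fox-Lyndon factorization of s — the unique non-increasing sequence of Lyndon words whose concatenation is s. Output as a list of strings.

["bcbdcbdbd", "ab", "a", "a"]

emit factor 1: 'bcbdcbdbd' (i=0, period=9)
emit factor 2: 'ab' (i=9, period=2)
emit factor 3: 'a' (i=11, period=1)
emit factor 4: 'a' (i=12, period=1)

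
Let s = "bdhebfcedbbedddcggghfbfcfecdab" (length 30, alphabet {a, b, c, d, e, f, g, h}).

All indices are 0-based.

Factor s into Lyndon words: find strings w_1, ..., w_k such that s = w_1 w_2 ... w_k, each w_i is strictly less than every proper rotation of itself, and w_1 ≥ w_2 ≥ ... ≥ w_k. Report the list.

["bdhebfced", "bbedddcggghfbfcfecd", "ab"]

emit factor 1: 'bdhebfced' (i=0, period=9)
emit factor 2: 'bbedddcggghfbfcfecd' (i=9, period=19)
emit factor 3: 'ab' (i=28, period=2)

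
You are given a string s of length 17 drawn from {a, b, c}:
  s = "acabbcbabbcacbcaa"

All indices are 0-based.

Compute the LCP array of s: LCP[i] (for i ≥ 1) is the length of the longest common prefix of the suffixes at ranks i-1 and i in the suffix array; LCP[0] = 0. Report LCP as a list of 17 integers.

sorted suffixes:
  #0 SA[0]=16  'a'
  #1 SA[1]=15  'aa'
  #2 SA[2]=7  'abbcacbcaa'
  #3 SA[3]=2  'abbcbabbcacbcaa'
  #4 SA[4]=0  'acabbcbabbcacbcaa'
  #5 SA[5]=11  'acbcaa'
  #6 SA[6]=6  'babbcacbcaa'
  #7 SA[7]=8  'bbcacbcaa'
  #8 SA[8]=3  'bbcbabbcacbcaa'
  #9 SA[9]=13  'bcaa'
  #10 SA[10]=9  'bcacbcaa'
  #11 SA[11]=4  'bcbabbcacbcaa'
  #12 SA[12]=14  'caa'
  #13 SA[13]=1  'cabbcbabbcacbcaa'
  #14 SA[14]=10  'cacbcaa'
  #15 SA[15]=5  'cbabbcacbcaa'
  #16 SA[16]=12  'cbcaa'

SA = [16, 15, 7, 2, 0, 11, 6, 8, 3, 13, 9, 4, 14, 1, 10, 5, 12]
rank  pair      lcp
   1  s[16:],s[15:]  1  'a'
   2  s[15:],s[7:]  1  'a'
   3  s[7:],s[2:]  4  'abbc'
   4  s[2:],s[0:]  1  'a'
   5  s[0:],s[11:]  2  'ac'
   6  s[11:],s[6:]  0  ''
   7  s[6:],s[8:]  1  'b'
   8  s[8:],s[3:]  3  'bbc'
   9  s[3:],s[13:]  1  'b'
  10  s[13:],s[9:]  3  'bca'
  11  s[9:],s[4:]  2  'bc'
  12  s[4:],s[14:]  0  ''
  13  s[14:],s[1:]  2  'ca'
  14  s[1:],s[10:]  2  'ca'
  15  s[10:],s[5:]  1  'c'
  16  s[5:],s[12:]  2  'cb'

[0, 1, 1, 4, 1, 2, 0, 1, 3, 1, 3, 2, 0, 2, 2, 1, 2]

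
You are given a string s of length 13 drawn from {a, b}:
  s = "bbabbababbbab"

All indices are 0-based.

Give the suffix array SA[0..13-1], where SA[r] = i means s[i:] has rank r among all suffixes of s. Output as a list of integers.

[11, 5, 2, 7, 12, 10, 4, 1, 6, 9, 3, 0, 8]

sorted suffixes:
  #0 SA[0]=11  'ab'
  #1 SA[1]=5  'ababbbab'
  #2 SA[2]=2  'abbababbbab'
  #3 SA[3]=7  'abbbab'
  #4 SA[4]=12  'b'
  #5 SA[5]=10  'bab'
  #6 SA[6]=4  'bababbbab'
  #7 SA[7]=1  'babbababbbab'
  #8 SA[8]=6  'babbbab'
  #9 SA[9]=9  'bbab'
  #10 SA[10]=3  'bbababbbab'
  #11 SA[11]=0  'bbabbababbbab'
  #12 SA[12]=8  'bbbab'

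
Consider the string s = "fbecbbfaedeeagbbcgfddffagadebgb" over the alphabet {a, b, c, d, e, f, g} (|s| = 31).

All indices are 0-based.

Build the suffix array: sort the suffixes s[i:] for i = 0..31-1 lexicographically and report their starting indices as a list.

sorted suffixes:
  #0 SA[0]=25  'adebgb'
  #1 SA[1]=7  'aedeeagbbcgfddffagadebgb'
  #2 SA[2]=23  'agadebgb'
  #3 SA[3]=12  'agbbcgfddffagadebgb'
  #4 SA[4]=30  'b'
  #5 SA[5]=14  'bbcgfddffagadebgb'
  #6 SA[6]=4  'bbfaedeeagbbcgfddffagadebgb'
  #7 SA[7]=15  'bcgfddffagadebgb'
  #8 SA[8]=1  'becbbfaedeeagbbcgfddffagadebgb'
  #9 SA[9]=5  'bfaedeeagbbcgfddffagadebgb'
  #10 SA[10]=28  'bgb'
  #11 SA[11]=3  'cbbfaedeeagbbcgfddffagadebgb'
  #12 SA[12]=16  'cgfddffagadebgb'
  #13 SA[13]=19  'ddffagadebgb'
  #14 SA[14]=26  'debgb'
  #15 SA[15]=9  'deeagbbcgfddffagadebgb'
  #16 SA[16]=20  'dffagadebgb'
  #17 SA[17]=11  'eagbbcgfddffagadebgb'
  #18 SA[18]=27  'ebgb'
  #19 SA[19]=2  'ecbbfaedeeagbbcgfddffagadebgb'
  #20 SA[20]=8  'edeeagbbcgfddffagadebgb'
  #21 SA[21]=10  'eeagbbcgfddffagadebgb'
  #22 SA[22]=6  'faedeeagbbcgfddffagadebgb'
  #23 SA[23]=22  'fagadebgb'
  #24 SA[24]=0  'fbecbbfaedeeagbbcgfddffagadebgb'
  #25 SA[25]=18  'fddffagadebgb'
  #26 SA[26]=21  'ffagadebgb'
  #27 SA[27]=24  'gadebgb'
  #28 SA[28]=29  'gb'
  #29 SA[29]=13  'gbbcgfddffagadebgb'
  #30 SA[30]=17  'gfddffagadebgb'

[25, 7, 23, 12, 30, 14, 4, 15, 1, 5, 28, 3, 16, 19, 26, 9, 20, 11, 27, 2, 8, 10, 6, 22, 0, 18, 21, 24, 29, 13, 17]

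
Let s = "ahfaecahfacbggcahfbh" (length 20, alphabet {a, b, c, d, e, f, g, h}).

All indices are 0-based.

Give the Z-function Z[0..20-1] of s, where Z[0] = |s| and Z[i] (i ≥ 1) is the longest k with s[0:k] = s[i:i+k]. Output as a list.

[20, 0, 0, 1, 0, 0, 4, 0, 0, 1, 0, 0, 0, 0, 0, 3, 0, 0, 0, 0]

Z[0]=20
i=1: outside box; Z[1]=0
i=2: outside box; Z[2]=0
i=3: outside box; Z[3]=1 extend→box=[3,4)
i=4: outside box; Z[4]=0
i=5: outside box; Z[5]=0
i=6: outside box; Z[6]=4 extend→box=[6,10)
i=7: min(r-i=3, Z[1]=0)=0; Z[7]=0
i=8: min(r-i=2, Z[2]=0)=0; Z[8]=0
i=9: min(r-i=1, Z[3]=1)=1; Z[9]=1
i=10: outside box; Z[10]=0
i=11: outside box; Z[11]=0
i=12: outside box; Z[12]=0
i=13: outside box; Z[13]=0
i=14: outside box; Z[14]=0
i=15: outside box; Z[15]=3 extend→box=[15,18)
i=16: min(r-i=2, Z[1]=0)=0; Z[16]=0
i=17: min(r-i=1, Z[2]=0)=0; Z[17]=0
i=18: outside box; Z[18]=0
i=19: outside box; Z[19]=0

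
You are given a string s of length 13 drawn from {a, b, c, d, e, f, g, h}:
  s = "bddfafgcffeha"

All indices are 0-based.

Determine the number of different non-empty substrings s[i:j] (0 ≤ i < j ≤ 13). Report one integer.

86

rank | idx | suffix
   0 |  12 | a
   1 |   4 | afgcffeha
   2 |   0 | bddfafgcffeha
   3 |   7 | cffeha
   4 |   1 | ddfafgcffeha
   5 |   2 | dfafgcffeha
   6 |  10 | eha
   7 |   3 | fafgcffeha
   8 |   9 | feha
   9 |   8 | ffeha
  10 |   5 | fgcffeha
  11 |   6 | gcffeha
  12 |  11 | ha

SA = [12, 4, 0, 7, 1, 2, 10, 3, 9, 8, 5, 6, 11]
rank  pair      lcp
   1  s[12:],s[4:]  1  'a'
   2  s[4:],s[0:]  0  ''
   3  s[0:],s[7:]  0  ''
   4  s[7:],s[1:]  0  ''
   5  s[1:],s[2:]  1  'd'
   6  s[2:],s[10:]  0  ''
   7  s[10:],s[3:]  0  ''
   8  s[3:],s[9:]  1  'f'
   9  s[9:],s[8:]  1  'f'
  10  s[8:],s[5:]  1  'f'
  11  s[5:],s[6:]  0  ''
  12  s[6:],s[11:]  0  ''

n(n+1)/2 = 13·14/2 = 91
Σ LCP = 0 + 1 + 0 + 0 + 0 + 1 + 0 + 0 + 1 + 1 + 1 + 0 + 0 = 5
distinct = 91 − 5 = 86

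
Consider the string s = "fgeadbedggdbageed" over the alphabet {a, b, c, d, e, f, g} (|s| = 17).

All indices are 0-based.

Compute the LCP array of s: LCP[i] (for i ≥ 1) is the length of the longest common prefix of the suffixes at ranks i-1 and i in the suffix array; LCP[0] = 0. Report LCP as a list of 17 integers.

rank | idx | suffix
   0 |   3 | adbedggdbageed
   1 |  12 | ageed
   2 |  11 | bageed
   3 |   5 | bedggdbageed
   4 |  16 | d
   5 |  10 | dbageed
   6 |   4 | dbedggdbageed
   7 |   7 | dggdbageed
   8 |   2 | eadbedggdbageed
   9 |  15 | ed
  10 |   6 | edggdbageed
  11 |  14 | eed
  12 |   0 | fgeadbedggdbageed
  13 |   9 | gdbageed
  14 |   1 | geadbedggdbageed
  15 |  13 | geed
  16 |   8 | ggdbageed

SA = [3, 12, 11, 5, 16, 10, 4, 7, 2, 15, 6, 14, 0, 9, 1, 13, 8]
rank  pair      lcp
   1  s[3:],s[12:]  1  'a'
   2  s[12:],s[11:]  0  ''
   3  s[11:],s[5:]  1  'b'
   4  s[5:],s[16:]  0  ''
   5  s[16:],s[10:]  1  'd'
   6  s[10:],s[4:]  2  'db'
   7  s[4:],s[7:]  1  'd'
   8  s[7:],s[2:]  0  ''
   9  s[2:],s[15:]  1  'e'
  10  s[15:],s[6:]  2  'ed'
  11  s[6:],s[14:]  1  'e'
  12  s[14:],s[0:]  0  ''
  13  s[0:],s[9:]  0  ''
  14  s[9:],s[1:]  1  'g'
  15  s[1:],s[13:]  2  'ge'
  16  s[13:],s[8:]  1  'g'

[0, 1, 0, 1, 0, 1, 2, 1, 0, 1, 2, 1, 0, 0, 1, 2, 1]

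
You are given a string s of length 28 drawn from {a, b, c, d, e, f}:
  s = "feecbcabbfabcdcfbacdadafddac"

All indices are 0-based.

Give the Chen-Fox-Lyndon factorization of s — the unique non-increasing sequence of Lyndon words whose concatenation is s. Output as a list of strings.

["f", "e", "e", "c", "bc", "abbfabcdcfbacdadafddac"]

emit factor 1: 'f' (i=0, period=1)
emit factor 2: 'e' (i=1, period=1)
emit factor 3: 'e' (i=2, period=1)
emit factor 4: 'c' (i=3, period=1)
emit factor 5: 'bc' (i=4, period=2)
emit factor 6: 'abbfabcdcfbacdadafddac' (i=6, period=22)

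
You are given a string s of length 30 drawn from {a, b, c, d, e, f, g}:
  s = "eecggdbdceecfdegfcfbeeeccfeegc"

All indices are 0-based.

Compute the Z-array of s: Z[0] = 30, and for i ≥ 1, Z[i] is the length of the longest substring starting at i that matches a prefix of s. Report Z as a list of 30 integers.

Z[0]=30
i=1: i≥r, start 0; Z[1]=1 scan→box=[1,2)
i=2: i≥r, start 0; Z[2]=0
i=3: i≥r, start 0; Z[3]=0
i=4: i≥r, start 0; Z[4]=0
i=5: i≥r, start 0; Z[5]=0
i=6: i≥r, start 0; Z[6]=0
i=7: i≥r, start 0; Z[7]=0
i=8: i≥r, start 0; Z[8]=0
i=9: i≥r, start 0; Z[9]=3 scan→box=[9,12)
i=10: min(r-i=2, Z[1]=1)=1; Z[10]=1
i=11: min(r-i=1, Z[2]=0)=0; Z[11]=0
i=12: i≥r, start 0; Z[12]=0
i=13: i≥r, start 0; Z[13]=0
i=14: i≥r, start 0; Z[14]=1 scan→box=[14,15)
i=15: i≥r, start 0; Z[15]=0
i=16: i≥r, start 0; Z[16]=0
i=17: i≥r, start 0; Z[17]=0
i=18: i≥r, start 0; Z[18]=0
i=19: i≥r, start 0; Z[19]=0
i=20: i≥r, start 0; Z[20]=2 scan→box=[20,22)
i=21: min(r-i=1, Z[1]=1)=1; Z[21]=3 scan→box=[21,24)
i=22: min(r-i=2, Z[1]=1)=1; Z[22]=1
i=23: min(r-i=1, Z[2]=0)=0; Z[23]=0
i=24: i≥r, start 0; Z[24]=0
i=25: i≥r, start 0; Z[25]=0
i=26: i≥r, start 0; Z[26]=2 scan→box=[26,28)
i=27: min(r-i=1, Z[1]=1)=1; Z[27]=1
i=28: i≥r, start 0; Z[28]=0
i=29: i≥r, start 0; Z[29]=0

[30, 1, 0, 0, 0, 0, 0, 0, 0, 3, 1, 0, 0, 0, 1, 0, 0, 0, 0, 0, 2, 3, 1, 0, 0, 0, 2, 1, 0, 0]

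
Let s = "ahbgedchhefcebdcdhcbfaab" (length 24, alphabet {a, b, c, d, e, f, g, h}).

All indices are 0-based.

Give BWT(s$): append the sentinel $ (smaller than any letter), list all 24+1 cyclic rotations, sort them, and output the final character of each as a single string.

rank  rotation                   last
    0  $ahbgedchhefcebdcdhcbfaab  b
    1  aab$ahbgedchhefcebdcdhcbf  f
    2  ab$ahbgedchhefcebdcdhcbfa  a
    3  ahbgedchhefcebdcdhcbfaab$  $
    4  b$ahbgedchhefcebdcdhcbfaa  a
    5  bdcdhcbfaab$ahbgedchhefce  e
    6  bfaab$ahbgedchhefcebdcdhc  c
    7  bgedchhefcebdcdhcbfaab$ah  h
    8  cbfaab$ahbgedchhefcebdcdh  h
    9  cdhcbfaab$ahbgedchhefcebd  d
   10  cebdcdhcbfaab$ahbgedchhef  f
   11  chhefcebdcdhcbfaab$ahbged  d
   12  dcdhcbfaab$ahbgedchhefceb  b
   13  dchhefcebdcdhcbfaab$ahbge  e
   14  dhcbfaab$ahbgedchhefcebdc  c
   15  ebdcdhcbfaab$ahbgedchhefc  c
   16  edchhefcebdcdhcbfaab$ahbg  g
   17  efcebdcdhcbfaab$ahbgedchh  h
   18  faab$ahbgedchhefcebdcdhcb  b
   19  fcebdcdhcbfaab$ahbgedchhe  e
   20  gedchhefcebdcdhcbfaab$ahb  b
   21  hbgedchhefcebdcdhcbfaab$a  a
   22  hcbfaab$ahbgedchhefcebdcd  d
   23  hefcebdcdhcbfaab$ahbgedch  h
   24  hhefcebdcdhcbfaab$ahbgedc  c

bfa$aechhdfdbeccghbebadhc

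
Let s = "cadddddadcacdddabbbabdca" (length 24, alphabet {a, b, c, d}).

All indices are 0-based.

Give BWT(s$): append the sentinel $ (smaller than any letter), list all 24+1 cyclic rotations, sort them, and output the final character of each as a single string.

acdbcdcbbaadd$addbaddcdda

rank  rotation                   last
    0  $cadddddadcacdddabbbabdca  a
    1  a$cadddddadcacdddabbbabdc  c
    2  abbbabdca$cadddddadcacddd  d
    3  abdca$cadddddadcacdddabbb  b
    4  acdddabbbabdca$cadddddadc  c
    5  adcacdddabbbabdca$caddddd  d
    6  adddddadcacdddabbbabdca$c  c
    7  babdca$cadddddadcacdddabb  b
    8  bbabdca$cadddddadcacdddab  b
    9  bbbabdca$cadddddadcacddda  a
   10  bdca$cadddddadcacdddabbba  a
   11  ca$cadddddadcacdddabbbabd  d
   12  cacdddabbbabdca$cadddddad  d
   13  cadddddadcacdddabbbabdca$  $
   14  cdddabbbabdca$cadddddadca  a
   15  dabbbabdca$cadddddadcacdd  d
   16  dadcacdddabbbabdca$cadddd  d
   17  dca$cadddddadcacdddabbbab  b
   18  dcacdddabbbabdca$caddddda  a
   19  ddabbbabdca$cadddddadcacd  d
   20  ddadcacdddabbbabdca$caddd  d
   21  dddabbbabdca$cadddddadcac  c
   22  dddadcacdddabbbabdca$cadd  d
   23  ddddadcacdddabbbabdca$cad  d
   24  dddddadcacdddabbbabdca$ca  a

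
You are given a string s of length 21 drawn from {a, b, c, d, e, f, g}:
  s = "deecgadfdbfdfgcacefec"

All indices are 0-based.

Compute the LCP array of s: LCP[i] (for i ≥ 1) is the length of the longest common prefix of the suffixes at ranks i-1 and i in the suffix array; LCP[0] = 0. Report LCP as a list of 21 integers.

[0, 1, 0, 0, 1, 1, 1, 0, 1, 1, 2, 0, 2, 1, 1, 0, 2, 1, 1, 0, 1]

sorted suffixes:
  #0 SA[0]=15  'acefec'
  #1 SA[1]=5  'adfdbfdfgcacefec'
  #2 SA[2]=9  'bfdfgcacefec'
  #3 SA[3]=20  'c'
  #4 SA[4]=14  'cacefec'
  #5 SA[5]=16  'cefec'
  #6 SA[6]=3  'cgadfdbfdfgcacefec'
  #7 SA[7]=8  'dbfdfgcacefec'
  #8 SA[8]=0  'deecgadfdbfdfgcacefec'
  #9 SA[9]=6  'dfdbfdfgcacefec'
  #10 SA[10]=11  'dfgcacefec'
  #11 SA[11]=19  'ec'
  #12 SA[12]=2  'ecgadfdbfdfgcacefec'
  #13 SA[13]=1  'eecgadfdbfdfgcacefec'
  #14 SA[14]=17  'efec'
  #15 SA[15]=7  'fdbfdfgcacefec'
  #16 SA[16]=10  'fdfgcacefec'
  #17 SA[17]=18  'fec'
  #18 SA[18]=12  'fgcacefec'
  #19 SA[19]=4  'gadfdbfdfgcacefec'
  #20 SA[20]=13  'gcacefec'

SA = [15, 5, 9, 20, 14, 16, 3, 8, 0, 6, 11, 19, 2, 1, 17, 7, 10, 18, 12, 4, 13]
i: (SA[i-1],SA[i]) lcp shared
  1: (15,5) 1 'a'
  2: (5,9) 0 ''
  3: (9,20) 0 ''
  4: (20,14) 1 'c'
  5: (14,16) 1 'c'
  6: (16,3) 1 'c'
  7: (3,8) 0 ''
  8: (8,0) 1 'd'
  9: (0,6) 1 'd'
  10: (6,11) 2 'df'
  11: (11,19) 0 ''
  12: (19,2) 2 'ec'
  13: (2,1) 1 'e'
  14: (1,17) 1 'e'
  15: (17,7) 0 ''
  16: (7,10) 2 'fd'
  17: (10,18) 1 'f'
  18: (18,12) 1 'f'
  19: (12,4) 0 ''
  20: (4,13) 1 'g'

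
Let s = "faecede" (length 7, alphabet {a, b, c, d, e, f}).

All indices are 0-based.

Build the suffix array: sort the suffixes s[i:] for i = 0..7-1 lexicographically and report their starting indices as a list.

[1, 3, 5, 6, 2, 4, 0]

sorted suffixes:
  #0 SA[0]=1  'aecede'
  #1 SA[1]=3  'cede'
  #2 SA[2]=5  'de'
  #3 SA[3]=6  'e'
  #4 SA[4]=2  'ecede'
  #5 SA[5]=4  'ede'
  #6 SA[6]=0  'faecede'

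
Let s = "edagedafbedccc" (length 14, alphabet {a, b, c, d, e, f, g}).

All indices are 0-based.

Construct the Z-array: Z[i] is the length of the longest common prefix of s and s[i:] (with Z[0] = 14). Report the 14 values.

Z[0]=14
i=1: i≥r, start 0; Z[1]=0
i=2: i≥r, start 0; Z[2]=0
i=3: i≥r, start 0; Z[3]=0
i=4: i≥r, start 0; Z[4]=3 extend→box=[4,7)
i=5: min(r-i=2, Z[1]=0)=0; Z[5]=0
i=6: min(r-i=1, Z[2]=0)=0; Z[6]=0
i=7: i≥r, start 0; Z[7]=0
i=8: i≥r, start 0; Z[8]=0
i=9: i≥r, start 0; Z[9]=2 extend→box=[9,11)
i=10: min(r-i=1, Z[1]=0)=0; Z[10]=0
i=11: i≥r, start 0; Z[11]=0
i=12: i≥r, start 0; Z[12]=0
i=13: i≥r, start 0; Z[13]=0

[14, 0, 0, 0, 3, 0, 0, 0, 0, 2, 0, 0, 0, 0]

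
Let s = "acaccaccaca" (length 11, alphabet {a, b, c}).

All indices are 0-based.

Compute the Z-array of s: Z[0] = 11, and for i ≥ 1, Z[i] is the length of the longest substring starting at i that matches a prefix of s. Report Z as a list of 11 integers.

Z[0]=11
i=1: i≥r, start 0; Z[1]=0
i=2: i≥r, start 0; Z[2]=2 scan→box=[2,4)
i=3: min(r-i=1, Z[1]=0)=0; Z[3]=0
i=4: i≥r, start 0; Z[4]=0
i=5: i≥r, start 0; Z[5]=2 scan→box=[5,7)
i=6: min(r-i=1, Z[1]=0)=0; Z[6]=0
i=7: i≥r, start 0; Z[7]=0
i=8: i≥r, start 0; Z[8]=3 scan→box=[8,11)
i=9: min(r-i=2, Z[1]=0)=0; Z[9]=0
i=10: min(r-i=1, Z[2]=2)=1; Z[10]=1

[11, 0, 2, 0, 0, 2, 0, 0, 3, 0, 1]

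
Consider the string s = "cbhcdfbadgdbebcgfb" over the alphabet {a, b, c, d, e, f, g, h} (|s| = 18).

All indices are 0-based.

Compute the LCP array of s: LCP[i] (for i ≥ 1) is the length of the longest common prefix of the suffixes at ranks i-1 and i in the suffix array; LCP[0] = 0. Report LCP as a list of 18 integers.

rank | idx | suffix
   0 |   7 | adgdbebcgfb
   1 |  17 | b
   2 |   6 | badgdbebcgfb
   3 |  13 | bcgfb
   4 |  11 | bebcgfb
   5 |   1 | bhcdfbadgdbebcgfb
   6 |   0 | cbhcdfbadgdbebcgfb
   7 |   3 | cdfbadgdbebcgfb
   8 |  14 | cgfb
   9 |  10 | dbebcgfb
  10 |   4 | dfbadgdbebcgfb
  11 |   8 | dgdbebcgfb
  12 |  12 | ebcgfb
  13 |  16 | fb
  14 |   5 | fbadgdbebcgfb
  15 |   9 | gdbebcgfb
  16 |  15 | gfb
  17 |   2 | hcdfbadgdbebcgfb

SA = [7, 17, 6, 13, 11, 1, 0, 3, 14, 10, 4, 8, 12, 16, 5, 9, 15, 2]
[i] adj suffixes → lcp
  [1] 7/17 → 0 ('')
  [2] 17/6 → 1 ('b')
  [3] 6/13 → 1 ('b')
  [4] 13/11 → 1 ('b')
  [5] 11/1 → 1 ('b')
  [6] 1/0 → 0 ('')
  [7] 0/3 → 1 ('c')
  [8] 3/14 → 1 ('c')
  [9] 14/10 → 0 ('')
  [10] 10/4 → 1 ('d')
  [11] 4/8 → 1 ('d')
  [12] 8/12 → 0 ('')
  [13] 12/16 → 0 ('')
  [14] 16/5 → 2 ('fb')
  [15] 5/9 → 0 ('')
  [16] 9/15 → 1 ('g')
  [17] 15/2 → 0 ('')

[0, 0, 1, 1, 1, 1, 0, 1, 1, 0, 1, 1, 0, 0, 2, 0, 1, 0]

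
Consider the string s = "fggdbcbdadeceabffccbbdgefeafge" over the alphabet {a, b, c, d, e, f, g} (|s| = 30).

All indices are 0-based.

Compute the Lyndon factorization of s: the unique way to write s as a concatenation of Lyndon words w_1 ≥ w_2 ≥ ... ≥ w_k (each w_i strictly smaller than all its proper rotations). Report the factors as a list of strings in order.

["fgg", "d", "bcbd", "adece", "abffccbbdgefeafge"]

emit factor 1: 'fgg' (i=0, period=3)
emit factor 2: 'd' (i=3, period=1)
emit factor 3: 'bcbd' (i=4, period=4)
emit factor 4: 'adece' (i=8, period=5)
emit factor 5: 'abffccbbdgefeafge' (i=13, period=17)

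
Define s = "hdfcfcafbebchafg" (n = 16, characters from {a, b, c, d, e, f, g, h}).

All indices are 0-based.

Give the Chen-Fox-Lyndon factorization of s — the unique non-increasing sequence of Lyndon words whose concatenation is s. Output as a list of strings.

emit factor 1: 'h' (i=0, period=1)
emit factor 2: 'df' (i=1, period=2)
emit factor 3: 'cf' (i=3, period=2)
emit factor 4: 'c' (i=5, period=1)
emit factor 5: 'afbebchafg' (i=6, period=10)

["h", "df", "cf", "c", "afbebchafg"]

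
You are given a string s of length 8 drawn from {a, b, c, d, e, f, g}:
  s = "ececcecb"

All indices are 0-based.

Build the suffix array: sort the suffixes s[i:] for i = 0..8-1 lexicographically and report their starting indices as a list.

[7, 6, 3, 4, 1, 5, 2, 0]

rank→(start, suffix):
  0 → (7, 'b')
  1 → (6, 'cb')
  2 → (3, 'ccecb')
  3 → (4, 'cecb')
  4 → (1, 'ceccecb')
  5 → (5, 'ecb')
  6 → (2, 'eccecb')
  7 → (0, 'ececcecb')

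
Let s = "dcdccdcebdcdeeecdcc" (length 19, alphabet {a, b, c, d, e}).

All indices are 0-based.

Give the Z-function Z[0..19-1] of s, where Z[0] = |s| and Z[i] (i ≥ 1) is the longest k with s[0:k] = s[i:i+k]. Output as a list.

Z[0]=19
i=1: outside box; Z[1]=0
i=2: outside box; Z[2]=2 scan→box=[2,4)
i=3: min(r-i=1, Z[1]=0)=0; Z[3]=0
i=4: outside box; Z[4]=0
i=5: outside box; Z[5]=2 scan→box=[5,7)
i=6: min(r-i=1, Z[1]=0)=0; Z[6]=0
i=7: outside box; Z[7]=0
i=8: outside box; Z[8]=0
i=9: outside box; Z[9]=3 scan→box=[9,12)
i=10: min(r-i=2, Z[1]=0)=0; Z[10]=0
i=11: min(r-i=1, Z[2]=2)=1; Z[11]=1
i=12: outside box; Z[12]=0
i=13: outside box; Z[13]=0
i=14: outside box; Z[14]=0
i=15: outside box; Z[15]=0
i=16: outside box; Z[16]=2 scan→box=[16,18)
i=17: min(r-i=1, Z[1]=0)=0; Z[17]=0
i=18: outside box; Z[18]=0

[19, 0, 2, 0, 0, 2, 0, 0, 0, 3, 0, 1, 0, 0, 0, 0, 2, 0, 0]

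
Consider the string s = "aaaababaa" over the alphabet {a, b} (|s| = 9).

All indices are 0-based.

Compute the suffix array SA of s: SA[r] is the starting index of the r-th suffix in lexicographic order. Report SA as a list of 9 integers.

sorted suffixes:
  #0 SA[0]=8  'a'
  #1 SA[1]=7  'aa'
  #2 SA[2]=0  'aaaababaa'
  #3 SA[3]=1  'aaababaa'
  #4 SA[4]=2  'aababaa'
  #5 SA[5]=5  'abaa'
  #6 SA[6]=3  'ababaa'
  #7 SA[7]=6  'baa'
  #8 SA[8]=4  'babaa'

[8, 7, 0, 1, 2, 5, 3, 6, 4]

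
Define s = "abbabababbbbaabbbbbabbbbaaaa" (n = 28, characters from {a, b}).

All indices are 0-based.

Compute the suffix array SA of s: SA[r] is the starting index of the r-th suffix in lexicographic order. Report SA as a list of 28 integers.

[27, 26, 25, 24, 12, 3, 5, 0, 19, 7, 13, 23, 11, 2, 4, 18, 6, 22, 10, 1, 17, 21, 9, 16, 20, 8, 15, 14]

rank | idx | suffix
   0 |  27 | a
   1 |  26 | aa
   2 |  25 | aaa
   3 |  24 | aaaa
   4 |  12 | aabbbbbabbbbaaaa
   5 |   3 | abababbbbaabbbbbabbbbaaaa
   6 |   5 | ababbbbaabbbbbabbbbaaaa
   7 |   0 | abbabababbbbaabbbbbabbbbaaaa
   8 |  19 | abbbbaaaa
   9 |   7 | abbbbaabbbbbabbbbaaaa
  10 |  13 | abbbbbabbbbaaaa
  11 |  23 | baaaa
  12 |  11 | baabbbbbabbbbaaaa
  13 |   2 | babababbbbaabbbbbabbbbaaaa
  14 |   4 | bababbbbaabbbbbabbbbaaaa
  15 |  18 | babbbbaaaa
  16 |   6 | babbbbaabbbbbabbbbaaaa
  17 |  22 | bbaaaa
  18 |  10 | bbaabbbbbabbbbaaaa
  19 |   1 | bbabababbbbaabbbbbabbbbaaaa
  20 |  17 | bbabbbbaaaa
  21 |  21 | bbbaaaa
  22 |   9 | bbbaabbbbbabbbbaaaa
  23 |  16 | bbbabbbbaaaa
  24 |  20 | bbbbaaaa
  25 |   8 | bbbbaabbbbbabbbbaaaa
  26 |  15 | bbbbabbbbaaaa
  27 |  14 | bbbbbabbbbaaaa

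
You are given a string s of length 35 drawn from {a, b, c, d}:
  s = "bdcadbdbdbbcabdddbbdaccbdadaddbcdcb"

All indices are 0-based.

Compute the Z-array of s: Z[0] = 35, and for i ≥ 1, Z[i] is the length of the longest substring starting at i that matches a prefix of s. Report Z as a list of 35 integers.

[35, 0, 0, 0, 0, 2, 0, 2, 0, 1, 1, 0, 0, 2, 0, 0, 0, 1, 2, 0, 0, 0, 0, 2, 0, 0, 0, 0, 0, 0, 1, 0, 0, 0, 1]

Z[0]=35
i=1: outside box; Z[1]=0
i=2: outside box; Z[2]=0
i=3: outside box; Z[3]=0
i=4: outside box; Z[4]=0
i=5: outside box; Z[5]=2 scan→box=[5,7)
i=6: min(r-i=1, Z[1]=0)=0; Z[6]=0
i=7: outside box; Z[7]=2 scan→box=[7,9)
i=8: min(r-i=1, Z[1]=0)=0; Z[8]=0
i=9: outside box; Z[9]=1 scan→box=[9,10)
i=10: outside box; Z[10]=1 scan→box=[10,11)
i=11: outside box; Z[11]=0
i=12: outside box; Z[12]=0
i=13: outside box; Z[13]=2 scan→box=[13,15)
i=14: min(r-i=1, Z[1]=0)=0; Z[14]=0
i=15: outside box; Z[15]=0
i=16: outside box; Z[16]=0
i=17: outside box; Z[17]=1 scan→box=[17,18)
i=18: outside box; Z[18]=2 scan→box=[18,20)
i=19: min(r-i=1, Z[1]=0)=0; Z[19]=0
i=20: outside box; Z[20]=0
i=21: outside box; Z[21]=0
i=22: outside box; Z[22]=0
i=23: outside box; Z[23]=2 scan→box=[23,25)
i=24: min(r-i=1, Z[1]=0)=0; Z[24]=0
i=25: outside box; Z[25]=0
i=26: outside box; Z[26]=0
i=27: outside box; Z[27]=0
i=28: outside box; Z[28]=0
i=29: outside box; Z[29]=0
i=30: outside box; Z[30]=1 scan→box=[30,31)
i=31: outside box; Z[31]=0
i=32: outside box; Z[32]=0
i=33: outside box; Z[33]=0
i=34: outside box; Z[34]=1 scan→box=[34,35)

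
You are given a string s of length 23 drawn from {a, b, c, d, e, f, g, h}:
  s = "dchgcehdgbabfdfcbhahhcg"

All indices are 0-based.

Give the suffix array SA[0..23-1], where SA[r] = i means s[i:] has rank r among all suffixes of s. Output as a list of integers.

[10, 18, 9, 11, 16, 15, 4, 21, 1, 0, 13, 7, 5, 14, 12, 22, 8, 3, 17, 20, 6, 2, 19]

rank→(start, suffix):
  0 → (10, 'abfdfcbhahhcg')
  1 → (18, 'ahhcg')
  2 → (9, 'babfdfcbhahhcg')
  3 → (11, 'bfdfcbhahhcg')
  4 → (16, 'bhahhcg')
  5 → (15, 'cbhahhcg')
  6 → (4, 'cehdgbabfdfcbhahhcg')
  7 → (21, 'cg')
  8 → (1, 'chgcehdgbabfdfcbhahhcg')
  9 → (0, 'dchgcehdgbabfdfcbhahhcg')
  10 → (13, 'dfcbhahhcg')
  11 → (7, 'dgbabfdfcbhahhcg')
  12 → (5, 'ehdgbabfdfcbhahhcg')
  13 → (14, 'fcbhahhcg')
  14 → (12, 'fdfcbhahhcg')
  15 → (22, 'g')
  16 → (8, 'gbabfdfcbhahhcg')
  17 → (3, 'gcehdgbabfdfcbhahhcg')
  18 → (17, 'hahhcg')
  19 → (20, 'hcg')
  20 → (6, 'hdgbabfdfcbhahhcg')
  21 → (2, 'hgcehdgbabfdfcbhahhcg')
  22 → (19, 'hhcg')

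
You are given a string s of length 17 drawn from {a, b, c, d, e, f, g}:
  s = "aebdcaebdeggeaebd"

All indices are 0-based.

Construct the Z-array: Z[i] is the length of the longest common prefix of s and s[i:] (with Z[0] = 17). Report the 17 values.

Z[0]=17
i=1: outside box; Z[1]=0
i=2: outside box; Z[2]=0
i=3: outside box; Z[3]=0
i=4: outside box; Z[4]=0
i=5: outside box; Z[5]=4 grow→box=[5,9)
i=6: min(r-i=3, Z[1]=0)=0; Z[6]=0
i=7: min(r-i=2, Z[2]=0)=0; Z[7]=0
i=8: min(r-i=1, Z[3]=0)=0; Z[8]=0
i=9: outside box; Z[9]=0
i=10: outside box; Z[10]=0
i=11: outside box; Z[11]=0
i=12: outside box; Z[12]=0
i=13: outside box; Z[13]=4 grow→box=[13,17)
i=14: min(r-i=3, Z[1]=0)=0; Z[14]=0
i=15: min(r-i=2, Z[2]=0)=0; Z[15]=0
i=16: min(r-i=1, Z[3]=0)=0; Z[16]=0

[17, 0, 0, 0, 0, 4, 0, 0, 0, 0, 0, 0, 0, 4, 0, 0, 0]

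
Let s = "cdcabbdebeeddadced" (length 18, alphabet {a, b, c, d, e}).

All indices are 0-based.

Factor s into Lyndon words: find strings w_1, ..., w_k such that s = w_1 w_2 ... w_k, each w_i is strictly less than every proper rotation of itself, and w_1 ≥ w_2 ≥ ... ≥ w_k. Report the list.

emit factor 1: 'cd' (i=0, period=2)
emit factor 2: 'c' (i=2, period=1)
emit factor 3: 'abbdebeeddadced' (i=3, period=15)

["cd", "c", "abbdebeeddadced"]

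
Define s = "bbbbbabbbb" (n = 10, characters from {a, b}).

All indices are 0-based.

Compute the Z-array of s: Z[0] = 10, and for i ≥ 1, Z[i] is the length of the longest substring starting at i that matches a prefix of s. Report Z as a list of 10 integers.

[10, 4, 3, 2, 1, 0, 4, 3, 2, 1]

Z[0]=10
i=1: fresh scan; Z[1]=4 scan→box=[1,5)
i=2: min(r-i=3, Z[1]=4)=3; Z[2]=3
i=3: min(r-i=2, Z[2]=3)=2; Z[3]=2
i=4: min(r-i=1, Z[3]=2)=1; Z[4]=1
i=5: fresh scan; Z[5]=0
i=6: fresh scan; Z[6]=4 scan→box=[6,10)
i=7: min(r-i=3, Z[1]=4)=3; Z[7]=3
i=8: min(r-i=2, Z[2]=3)=2; Z[8]=2
i=9: min(r-i=1, Z[3]=2)=1; Z[9]=1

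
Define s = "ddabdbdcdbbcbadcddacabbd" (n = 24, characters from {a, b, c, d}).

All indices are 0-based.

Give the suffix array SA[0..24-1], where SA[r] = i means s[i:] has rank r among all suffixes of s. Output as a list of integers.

[20, 2, 18, 13, 12, 9, 21, 10, 22, 3, 5, 19, 11, 7, 15, 23, 1, 17, 8, 4, 6, 14, 0, 16]

rank→(start, suffix):
  0 → (20, 'abbd')
  1 → (2, 'abdbdcdbbcbadcddacabbd')
  2 → (18, 'acabbd')
  3 → (13, 'adcddacabbd')
  4 → (12, 'badcddacabbd')
  5 → (9, 'bbcbadcddacabbd')
  6 → (21, 'bbd')
  7 → (10, 'bcbadcddacabbd')
  8 → (22, 'bd')
  9 → (3, 'bdbdcdbbcbadcddacabbd')
  10 → (5, 'bdcdbbcbadcddacabbd')
  11 → (19, 'cabbd')
  12 → (11, 'cbadcddacabbd')
  13 → (7, 'cdbbcbadcddacabbd')
  14 → (15, 'cddacabbd')
  15 → (23, 'd')
  16 → (1, 'dabdbdcdbbcbadcddacabbd')
  17 → (17, 'dacabbd')
  18 → (8, 'dbbcbadcddacabbd')
  19 → (4, 'dbdcdbbcbadcddacabbd')
  20 → (6, 'dcdbbcbadcddacabbd')
  21 → (14, 'dcddacabbd')
  22 → (0, 'ddabdbdcdbbcbadcddacabbd')
  23 → (16, 'ddacabbd')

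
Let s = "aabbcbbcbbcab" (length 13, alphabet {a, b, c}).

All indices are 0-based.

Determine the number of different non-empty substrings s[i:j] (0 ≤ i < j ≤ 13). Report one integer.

65

rank | idx | suffix
   0 |   0 | aabbcbbcbbcab
   1 |  11 | ab
   2 |   1 | abbcbbcbbcab
   3 |  12 | b
   4 |   8 | bbcab
   5 |   5 | bbcbbcab
   6 |   2 | bbcbbcbbcab
   7 |   9 | bcab
   8 |   6 | bcbbcab
   9 |   3 | bcbbcbbcab
  10 |  10 | cab
  11 |   7 | cbbcab
  12 |   4 | cbbcbbcab

SA = [0, 11, 1, 12, 8, 5, 2, 9, 6, 3, 10, 7, 4]
rank  pair      lcp
   1  s[0:],s[11:]  1  'a'
   2  s[11:],s[1:]  2  'ab'
   3  s[1:],s[12:]  0  ''
   4  s[12:],s[8:]  1  'b'
   5  s[8:],s[5:]  3  'bbc'
   6  s[5:],s[2:]  6  'bbcbbc'
   7  s[2:],s[9:]  1  'b'
   8  s[9:],s[6:]  2  'bc'
   9  s[6:],s[3:]  5  'bcbbc'
  10  s[3:],s[10:]  0  ''
  11  s[10:],s[7:]  1  'c'
  12  s[7:],s[4:]  4  'cbbc'

n(n+1)/2 = 13·14/2 = 91
Σ LCP = 0 + 1 + 2 + 0 + 1 + 3 + 6 + 1 + 2 + 5 + 0 + 1 + 4 = 26
distinct = 91 − 26 = 65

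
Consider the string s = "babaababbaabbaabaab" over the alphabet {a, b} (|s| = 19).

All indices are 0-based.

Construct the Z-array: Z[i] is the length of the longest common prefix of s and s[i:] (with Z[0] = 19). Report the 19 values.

Z[0]=19
i=1: outside box; Z[1]=0
i=2: outside box; Z[2]=2 grow→box=[2,4)
i=3: min(r-i=1, Z[1]=0)=0; Z[3]=0
i=4: outside box; Z[4]=0
i=5: outside box; Z[5]=3 grow→box=[5,8)
i=6: min(r-i=2, Z[1]=0)=0; Z[6]=0
i=7: min(r-i=1, Z[2]=2)=1; Z[7]=1
i=8: outside box; Z[8]=2 grow→box=[8,10)
i=9: min(r-i=1, Z[1]=0)=0; Z[9]=0
i=10: outside box; Z[10]=0
i=11: outside box; Z[11]=1 grow→box=[11,12)
i=12: outside box; Z[12]=2 grow→box=[12,14)
i=13: min(r-i=1, Z[1]=0)=0; Z[13]=0
i=14: outside box; Z[14]=0
i=15: outside box; Z[15]=2 grow→box=[15,17)
i=16: min(r-i=1, Z[1]=0)=0; Z[16]=0
i=17: outside box; Z[17]=0
i=18: outside box; Z[18]=1 grow→box=[18,19)

[19, 0, 2, 0, 0, 3, 0, 1, 2, 0, 0, 1, 2, 0, 0, 2, 0, 0, 1]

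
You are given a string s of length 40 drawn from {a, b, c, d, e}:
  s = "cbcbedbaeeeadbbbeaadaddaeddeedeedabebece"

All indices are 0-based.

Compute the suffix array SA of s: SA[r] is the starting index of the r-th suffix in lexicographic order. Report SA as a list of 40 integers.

[17, 33, 18, 11, 20, 23, 7, 6, 13, 14, 1, 15, 34, 36, 3, 0, 2, 38, 32, 19, 22, 5, 12, 21, 25, 29, 26, 39, 16, 10, 35, 37, 31, 4, 24, 28, 9, 30, 27, 8]

rank→(start, suffix):
  0 → (17, 'aadaddaeddeedeedabebece')
  1 → (33, 'abebece')
  2 → (18, 'adaddaeddeedeedabebece')
  3 → (11, 'adbbbeaadaddaeddeedeedabebece')
  4 → (20, 'addaeddeedeedabebece')
  5 → (23, 'aeddeedeedabebece')
  6 → (7, 'aeeeadbbbeaadaddaeddeedeedabebece')
  7 → (6, 'baeeeadbbbeaadaddaeddeedeedabebece')
  8 → (13, 'bbbeaadaddaeddeedeedabebece')
  9 → (14, 'bbeaadaddaeddeedeedabebece')
  10 → (1, 'bcbedbaeeeadbbbeaadaddaeddeedeedabebece')
  11 → (15, 'beaadaddaeddeedeedabebece')
  12 → (34, 'bebece')
  13 → (36, 'bece')
  14 → (3, 'bedbaeeeadbbbeaadaddaeddeedeedabebece')
  15 → (0, 'cbcbedbaeeeadbbbeaadaddaeddeedeedabebece')
  16 → (2, 'cbedbaeeeadbbbeaadaddaeddeedeedabebece')
  17 → (38, 'ce')
  18 → (32, 'dabebece')
  19 → (19, 'daddaeddeedeedabebece')
  20 → (22, 'daeddeedeedabebece')
  21 → (5, 'dbaeeeadbbbeaadaddaeddeedeedabebece')
  22 → (12, 'dbbbeaadaddaeddeedeedabebece')
  23 → (21, 'ddaeddeedeedabebece')
  24 → (25, 'ddeedeedabebece')
  25 → (29, 'deedabebece')
  26 → (26, 'deedeedabebece')
  27 → (39, 'e')
  28 → (16, 'eaadaddaeddeedeedabebece')
  29 → (10, 'eadbbbeaadaddaeddeedeedabebece')
  30 → (35, 'ebece')
  31 → (37, 'ece')
  32 → (31, 'edabebece')
  33 → (4, 'edbaeeeadbbbeaadaddaeddeedeedabebece')
  34 → (24, 'eddeedeedabebece')
  35 → (28, 'edeedabebece')
  36 → (9, 'eeadbbbeaadaddaeddeedeedabebece')
  37 → (30, 'eedabebece')
  38 → (27, 'eedeedabebece')
  39 → (8, 'eeeadbbbeaadaddaeddeedeedabebece')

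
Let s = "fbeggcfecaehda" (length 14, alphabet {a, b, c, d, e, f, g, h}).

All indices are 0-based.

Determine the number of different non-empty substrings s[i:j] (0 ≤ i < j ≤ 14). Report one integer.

sorted suffixes:
  #0 SA[0]=13  'a'
  #1 SA[1]=9  'aehda'
  #2 SA[2]=1  'beggcfecaehda'
  #3 SA[3]=8  'caehda'
  #4 SA[4]=5  'cfecaehda'
  #5 SA[5]=12  'da'
  #6 SA[6]=7  'ecaehda'
  #7 SA[7]=2  'eggcfecaehda'
  #8 SA[8]=10  'ehda'
  #9 SA[9]=0  'fbeggcfecaehda'
  #10 SA[10]=6  'fecaehda'
  #11 SA[11]=4  'gcfecaehda'
  #12 SA[12]=3  'ggcfecaehda'
  #13 SA[13]=11  'hda'

SA = [13, 9, 1, 8, 5, 12, 7, 2, 10, 0, 6, 4, 3, 11]
[i] adj suffixes → lcp
  [1] 13/9 → 1 ('a')
  [2] 9/1 → 0 ('')
  [3] 1/8 → 0 ('')
  [4] 8/5 → 1 ('c')
  [5] 5/12 → 0 ('')
  [6] 12/7 → 0 ('')
  [7] 7/2 → 1 ('e')
  [8] 2/10 → 1 ('e')
  [9] 10/0 → 0 ('')
  [10] 0/6 → 1 ('f')
  [11] 6/4 → 0 ('')
  [12] 4/3 → 1 ('g')
  [13] 3/11 → 0 ('')

n(n+1)/2 = 14·15/2 = 105
Σ LCP = 0 + 1 + 0 + 0 + 1 + 0 + 0 + 1 + 1 + 0 + 1 + 0 + 1 + 0 = 6
distinct = 105 − 6 = 99

99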